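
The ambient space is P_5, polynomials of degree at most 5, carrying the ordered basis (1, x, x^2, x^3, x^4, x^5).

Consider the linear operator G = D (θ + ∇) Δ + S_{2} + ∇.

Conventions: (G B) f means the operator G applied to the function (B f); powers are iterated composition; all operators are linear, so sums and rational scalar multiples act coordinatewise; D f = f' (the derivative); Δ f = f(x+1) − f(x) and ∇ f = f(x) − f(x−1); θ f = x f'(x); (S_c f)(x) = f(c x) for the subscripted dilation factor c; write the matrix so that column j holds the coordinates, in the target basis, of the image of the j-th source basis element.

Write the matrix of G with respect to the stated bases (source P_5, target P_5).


image of 1: 1
image of x: 2x + 1
image of x^2: 4x^2 + 2x + 1
image of x^3: 8x^3 + 3x^2 + 9x + 10
image of x^4: 16x^4 + 4x^3 + 30x^2 + 52x + 3
image of x^5: 32x^5 + 5x^4 + 70x^3 + 160x^2 + 35x + 16
each image's coordinates form column j of the matrix

the matrix is [[1, 1, 1, 10, 3, 16]; [0, 2, 2, 9, 52, 35]; [0, 0, 4, 3, 30, 160]; [0, 0, 0, 8, 4, 70]; [0, 0, 0, 0, 16, 5]; [0, 0, 0, 0, 0, 32]] (rows listed top to bottom)


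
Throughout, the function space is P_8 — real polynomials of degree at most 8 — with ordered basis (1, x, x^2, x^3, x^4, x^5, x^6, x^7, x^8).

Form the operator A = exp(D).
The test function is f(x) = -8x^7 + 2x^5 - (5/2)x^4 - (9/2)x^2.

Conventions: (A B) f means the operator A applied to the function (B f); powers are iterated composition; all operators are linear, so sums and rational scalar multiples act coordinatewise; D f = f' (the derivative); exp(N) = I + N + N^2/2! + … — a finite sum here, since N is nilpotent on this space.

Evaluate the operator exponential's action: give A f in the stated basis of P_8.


the image equals g(x) = -8x^7 - 56x^6 - 166x^5 - (545/2)x^4 - 270x^3 - (335/2)x^2 - 65x - 13

order-1 term: -56x^6 + 10x^4 - 10x^3 - 9x
order-2 term: -168x^5 + 20x^3 - 15x^2 - 9/2
order-3 term: -280x^4 + 20x^2 - 10x
order-4 term: -280x^3 + 10x - 5/2
order-5 term: -168x^2 + 2
order-6 term: -56x
order-7 term: -8
the series for exp(D) f terminates at order 7
exp(D) f = -8x^7 - 56x^6 - 166x^5 - (545/2)x^4 - 270x^3 - (335/2)x^2 - 65x - 13


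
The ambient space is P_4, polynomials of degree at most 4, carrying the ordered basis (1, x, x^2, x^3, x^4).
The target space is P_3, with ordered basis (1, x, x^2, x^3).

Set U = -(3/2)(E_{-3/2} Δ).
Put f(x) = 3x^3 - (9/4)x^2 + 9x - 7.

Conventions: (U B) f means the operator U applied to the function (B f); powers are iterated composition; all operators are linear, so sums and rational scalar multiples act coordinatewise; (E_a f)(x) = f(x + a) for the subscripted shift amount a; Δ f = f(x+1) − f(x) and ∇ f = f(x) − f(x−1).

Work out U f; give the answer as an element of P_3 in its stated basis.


the image equals g(x) = -(27/2)x^2 + (135/4)x - 279/8

Δ f = 9x^2 + (9/2)x + 39/4
E_{-3/2} Δ f = 9x^2 - (45/2)x + 93/4
(-(3/2)(E_{-3/2} Δ)) f = -(27/2)x^2 + (135/4)x - 279/8


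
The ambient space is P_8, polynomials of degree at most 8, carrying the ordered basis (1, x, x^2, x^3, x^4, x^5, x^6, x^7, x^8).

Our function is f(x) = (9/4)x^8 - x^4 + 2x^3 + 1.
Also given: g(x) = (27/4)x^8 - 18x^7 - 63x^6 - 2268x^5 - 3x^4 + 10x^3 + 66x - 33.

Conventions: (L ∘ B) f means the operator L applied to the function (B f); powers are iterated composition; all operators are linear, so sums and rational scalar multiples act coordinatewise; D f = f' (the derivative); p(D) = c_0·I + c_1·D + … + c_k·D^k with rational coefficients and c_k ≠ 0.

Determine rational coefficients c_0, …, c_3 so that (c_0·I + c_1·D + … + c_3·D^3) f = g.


D^0 f = (9/4)x^8 - x^4 + 2x^3 + 1
D^1 f = 18x^7 - 4x^3 + 6x^2
D^2 f = 126x^6 - 12x^2 + 12x
D^3 f = 756x^5 - 24x + 12
matching coefficients of g against c_0 f + c_1 Df + … from the top degree down determines the c_i
solution: c_0 = 3, c_1 = -1, c_2 = -1/2, c_3 = -3

c_0 = 3, c_1 = -1, c_2 = -1/2, c_3 = -3


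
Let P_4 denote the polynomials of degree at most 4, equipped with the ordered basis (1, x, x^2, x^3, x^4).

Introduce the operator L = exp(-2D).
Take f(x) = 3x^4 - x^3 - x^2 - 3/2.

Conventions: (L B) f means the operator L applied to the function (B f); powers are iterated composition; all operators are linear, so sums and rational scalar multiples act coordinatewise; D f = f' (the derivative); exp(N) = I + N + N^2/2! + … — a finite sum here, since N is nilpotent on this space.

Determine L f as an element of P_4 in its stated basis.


the result is g(x) = 3x^4 - 25x^3 + 77x^2 - 104x + 101/2

order-1 term: -24x^3 + 6x^2 + 4x
order-2 term: 72x^2 - 12x - 4
order-3 term: -96x + 8
order-4 term: 48
the series for exp(-2D) f terminates at order 4
exp(-2D) f = 3x^4 - 25x^3 + 77x^2 - 104x + 101/2


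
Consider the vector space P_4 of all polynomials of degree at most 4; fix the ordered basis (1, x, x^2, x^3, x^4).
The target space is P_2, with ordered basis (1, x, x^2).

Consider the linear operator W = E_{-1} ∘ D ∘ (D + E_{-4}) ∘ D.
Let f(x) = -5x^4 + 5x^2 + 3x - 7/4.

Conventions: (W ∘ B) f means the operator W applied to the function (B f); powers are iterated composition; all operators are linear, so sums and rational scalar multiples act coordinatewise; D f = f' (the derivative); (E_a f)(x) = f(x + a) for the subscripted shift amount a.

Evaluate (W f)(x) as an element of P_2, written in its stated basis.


the image equals g(x) = -60x^2 + 480x - 1370

D f = -20x^3 + 10x + 3
D D f = -60x^2 + 10
E_{-4} D f = -20x^3 + 240x^2 - 950x + 1243
(D + E_{-4}) D f = -20x^3 + 180x^2 - 950x + 1253
D ((D + E_{-4}) ∘ D) f = -60x^2 + 360x - 950
E_{-1} D ((D + E_{-4}) ∘ D) f = -60x^2 + 480x - 1370


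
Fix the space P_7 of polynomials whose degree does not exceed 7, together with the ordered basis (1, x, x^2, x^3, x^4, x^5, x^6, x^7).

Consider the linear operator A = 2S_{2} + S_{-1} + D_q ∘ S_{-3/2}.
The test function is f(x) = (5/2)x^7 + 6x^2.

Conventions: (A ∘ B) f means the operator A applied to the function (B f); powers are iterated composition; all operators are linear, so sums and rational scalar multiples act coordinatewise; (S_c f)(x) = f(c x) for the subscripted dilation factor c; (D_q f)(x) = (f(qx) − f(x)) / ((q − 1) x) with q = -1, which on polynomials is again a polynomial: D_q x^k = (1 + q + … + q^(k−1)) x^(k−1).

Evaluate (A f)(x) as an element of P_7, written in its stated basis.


S_{2} f = 320x^7 + 24x^2
(2S_{2}) f = 640x^7 + 48x^2
S_{-1} f = -(5/2)x^7 + 6x^2
S_{-3/2} f = -(10935/256)x^7 + (27/2)x^2
D_q S_{-3/2} f = -(10935/256)x^6
(2S_{2} + S_{-1} + D_q ∘ S_{-3/2}) f = (1275/2)x^7 - (10935/256)x^6 + 54x^2

the result is g(x) = (1275/2)x^7 - (10935/256)x^6 + 54x^2


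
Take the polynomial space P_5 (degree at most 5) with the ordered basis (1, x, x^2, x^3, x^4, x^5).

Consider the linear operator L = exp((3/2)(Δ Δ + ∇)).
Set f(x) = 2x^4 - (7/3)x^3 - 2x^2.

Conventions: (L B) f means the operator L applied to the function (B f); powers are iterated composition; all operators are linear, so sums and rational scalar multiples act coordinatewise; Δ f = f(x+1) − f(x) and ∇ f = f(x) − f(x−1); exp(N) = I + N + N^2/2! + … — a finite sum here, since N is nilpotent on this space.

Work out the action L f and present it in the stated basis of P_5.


order-1 term: 12x^3 + (15/2)x^2 + (135/2)x + 23/2
order-2 term: 27x^2 + (153/4)x + 477/4
order-3 term: 27x + 261/8
order-4 term: 81/8
the series for exp((3/2)(Δ Δ + ∇)) f terminates at order 4
exp((3/2)(Δ Δ + ∇)) f = 2x^4 + (29/3)x^3 + (65/2)x^2 + (531/4)x + 347/2

g(x) = 2x^4 + (29/3)x^3 + (65/2)x^2 + (531/4)x + 347/2


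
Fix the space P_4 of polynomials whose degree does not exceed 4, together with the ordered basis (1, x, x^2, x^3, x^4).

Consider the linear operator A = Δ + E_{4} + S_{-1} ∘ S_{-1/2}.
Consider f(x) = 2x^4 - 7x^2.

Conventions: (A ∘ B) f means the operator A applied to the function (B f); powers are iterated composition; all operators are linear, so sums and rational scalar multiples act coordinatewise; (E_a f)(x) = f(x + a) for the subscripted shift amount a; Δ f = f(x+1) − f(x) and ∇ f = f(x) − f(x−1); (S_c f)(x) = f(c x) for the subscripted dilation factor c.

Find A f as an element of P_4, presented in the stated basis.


Δ f = 8x^3 + 12x^2 - 6x - 5
E_{4} f = 2x^4 + 32x^3 + 185x^2 + 456x + 400
S_{-1/2} f = (1/8)x^4 - (7/4)x^2
S_{-1} S_{-1/2} f = (1/8)x^4 - (7/4)x^2
(Δ + E_{4} + S_{-1} ∘ S_{-1/2}) f = (17/8)x^4 + 40x^3 + (781/4)x^2 + 450x + 395

the image equals g(x) = (17/8)x^4 + 40x^3 + (781/4)x^2 + 450x + 395


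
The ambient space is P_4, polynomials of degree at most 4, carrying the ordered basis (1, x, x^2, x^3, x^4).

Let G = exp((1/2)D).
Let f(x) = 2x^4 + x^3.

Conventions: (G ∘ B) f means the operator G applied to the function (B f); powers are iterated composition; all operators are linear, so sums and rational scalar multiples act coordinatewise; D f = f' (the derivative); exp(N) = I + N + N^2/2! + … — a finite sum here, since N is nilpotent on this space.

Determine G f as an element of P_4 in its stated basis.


order-1 term: 4x^3 + (3/2)x^2
order-2 term: 3x^2 + (3/4)x
order-3 term: x + 1/8
order-4 term: 1/8
the series for exp((1/2)D) f terminates at order 4
exp((1/2)D) f = 2x^4 + 5x^3 + (9/2)x^2 + (7/4)x + 1/4

g(x) = 2x^4 + 5x^3 + (9/2)x^2 + (7/4)x + 1/4


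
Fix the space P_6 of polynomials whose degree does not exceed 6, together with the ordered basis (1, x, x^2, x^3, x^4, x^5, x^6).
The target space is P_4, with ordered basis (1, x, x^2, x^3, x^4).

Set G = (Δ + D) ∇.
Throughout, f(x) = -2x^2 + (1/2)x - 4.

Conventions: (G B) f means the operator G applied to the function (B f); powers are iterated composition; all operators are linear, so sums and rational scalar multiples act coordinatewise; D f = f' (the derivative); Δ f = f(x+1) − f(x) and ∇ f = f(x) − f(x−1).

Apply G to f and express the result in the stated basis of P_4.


∇ f = -4x + 5/2
Δ ∇ f = -4
D ∇ f = -4
(Δ + D) ∇ f = -8

the image equals g(x) = -8


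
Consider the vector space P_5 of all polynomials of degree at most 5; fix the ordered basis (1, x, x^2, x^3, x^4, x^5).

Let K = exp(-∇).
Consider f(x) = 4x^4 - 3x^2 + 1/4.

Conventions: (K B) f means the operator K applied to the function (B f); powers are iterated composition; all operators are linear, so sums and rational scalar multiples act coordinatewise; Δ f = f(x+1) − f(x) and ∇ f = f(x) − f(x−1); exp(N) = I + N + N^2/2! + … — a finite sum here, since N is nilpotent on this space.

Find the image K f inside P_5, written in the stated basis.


the image equals g(x) = 4x^4 - 16x^3 + 45x^2 - 74x + 217/4

order-1 term: -16x^3 + 24x^2 - 10x + 1
order-2 term: 24x^2 - 48x + 25
order-3 term: -16x + 24
order-4 term: 4
the series for exp(-∇) f terminates at order 4
exp(-∇) f = 4x^4 - 16x^3 + 45x^2 - 74x + 217/4


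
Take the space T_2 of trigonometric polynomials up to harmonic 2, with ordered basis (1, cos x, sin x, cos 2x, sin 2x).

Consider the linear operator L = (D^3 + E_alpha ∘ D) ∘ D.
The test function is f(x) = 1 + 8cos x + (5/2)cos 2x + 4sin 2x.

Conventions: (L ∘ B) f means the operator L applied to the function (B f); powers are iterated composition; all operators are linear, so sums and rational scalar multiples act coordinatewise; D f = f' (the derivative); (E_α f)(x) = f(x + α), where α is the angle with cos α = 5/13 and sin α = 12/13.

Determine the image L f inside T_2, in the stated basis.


D f = -8sin x + 8cos 2x - 5sin 2x
D D f = -8cos x - 10cos 2x - 16sin 2x
D D D f = 8sin x - 32cos 2x + 20sin 2x
D D D D f = 8cos x + 40cos 2x + 64sin 2x
D D f = -8cos x - 10cos 2x - 16sin 2x
E_alpha D D f = -(40/13)cos x + (96/13)sin x - (730/169)cos 2x + (3104/169)sin 2x
(D^3 + E_alpha ∘ D) D f = (64/13)cos x + (96/13)sin x + (6030/169)cos 2x + (13920/169)sin 2x

g(x) = (64/13)cos x + (96/13)sin x + (6030/169)cos 2x + (13920/169)sin 2x


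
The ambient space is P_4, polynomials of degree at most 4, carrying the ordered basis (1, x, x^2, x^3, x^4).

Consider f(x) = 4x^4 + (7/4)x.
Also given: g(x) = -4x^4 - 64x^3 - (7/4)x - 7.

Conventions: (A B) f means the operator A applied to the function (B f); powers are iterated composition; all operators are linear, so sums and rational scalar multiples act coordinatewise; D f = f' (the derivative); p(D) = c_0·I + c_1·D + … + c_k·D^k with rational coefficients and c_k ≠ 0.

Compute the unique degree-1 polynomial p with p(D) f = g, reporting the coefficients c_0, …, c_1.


p(D) = -I − 4·D, i.e. c_0 = -1, c_1 = -4

D^0 f = 4x^4 + (7/4)x
D^1 f = 16x^3 + 7/4
matching coefficients of g against c_0 f + c_1 Df + … from the top degree down determines the c_i
solution: c_0 = -1, c_1 = -4


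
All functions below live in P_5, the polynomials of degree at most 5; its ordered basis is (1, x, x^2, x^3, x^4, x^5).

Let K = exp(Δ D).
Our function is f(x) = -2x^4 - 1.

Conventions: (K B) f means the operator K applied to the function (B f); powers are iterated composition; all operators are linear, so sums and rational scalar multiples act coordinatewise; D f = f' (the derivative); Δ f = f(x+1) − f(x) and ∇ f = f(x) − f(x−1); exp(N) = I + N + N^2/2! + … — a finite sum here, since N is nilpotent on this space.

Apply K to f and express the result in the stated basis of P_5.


order-1 term: -24x^2 - 24x - 8
order-2 term: -24
the series for exp(Δ D) f terminates at order 2
exp(Δ D) f = -2x^4 - 24x^2 - 24x - 33

g(x) = -2x^4 - 24x^2 - 24x - 33


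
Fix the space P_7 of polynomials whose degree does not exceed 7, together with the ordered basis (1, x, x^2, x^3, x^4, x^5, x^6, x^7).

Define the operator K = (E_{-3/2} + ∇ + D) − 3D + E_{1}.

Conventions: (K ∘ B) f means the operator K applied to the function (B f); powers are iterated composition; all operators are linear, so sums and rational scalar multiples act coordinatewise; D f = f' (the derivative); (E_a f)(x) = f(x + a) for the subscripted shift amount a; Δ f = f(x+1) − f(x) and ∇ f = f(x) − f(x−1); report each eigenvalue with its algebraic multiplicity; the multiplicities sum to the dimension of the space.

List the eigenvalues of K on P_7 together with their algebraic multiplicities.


image of 1: 2
image of x: 2x - 3/2
image of x^2: 2x^2 - 3x + 9/4
image of x^3: 2x^3 - (9/2)x^2 + (27/4)x - 11/8
image of x^4: 2x^4 - 6x^3 + (27/2)x^2 - (11/2)x + 81/16
image of x^5: 2x^5 - (15/2)x^4 + (45/2)x^3 - (55/4)x^2 + (405/16)x - 179/32
image of x^6: 2x^6 - 9x^5 + (135/4)x^4 - (55/2)x^3 + (1215/16)x^2 - (537/16)x + 729/64
image of x^7: 2x^7 - (21/2)x^6 + (189/4)x^5 - (385/8)x^4 + (2835/16)x^3 - (3759/32)x^2 + (5103/64)x - 1931/128
the matrix is upper triangular; its diagonal is (2, 2, 2, 2, 2, 2, 2, 2)
for a triangular matrix the eigenvalues are the diagonal entries, with algebraic multiplicity their repetition count

λ = 2 (multiplicity 8)


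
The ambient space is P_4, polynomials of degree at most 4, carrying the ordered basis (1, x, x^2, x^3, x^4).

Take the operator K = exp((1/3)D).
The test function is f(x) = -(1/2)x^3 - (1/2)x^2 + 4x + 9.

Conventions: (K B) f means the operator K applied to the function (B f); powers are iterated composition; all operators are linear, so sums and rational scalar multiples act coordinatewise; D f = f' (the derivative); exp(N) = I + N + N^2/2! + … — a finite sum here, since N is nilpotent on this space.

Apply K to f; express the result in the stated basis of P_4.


order-1 term: -(1/2)x^2 - (1/3)x + 4/3
order-2 term: -(1/6)x - 1/18
order-3 term: -1/54
the series for exp((1/3)D) f terminates at order 3
exp((1/3)D) f = -(1/2)x^3 - x^2 + (7/2)x + 277/27

g(x) = -(1/2)x^3 - x^2 + (7/2)x + 277/27


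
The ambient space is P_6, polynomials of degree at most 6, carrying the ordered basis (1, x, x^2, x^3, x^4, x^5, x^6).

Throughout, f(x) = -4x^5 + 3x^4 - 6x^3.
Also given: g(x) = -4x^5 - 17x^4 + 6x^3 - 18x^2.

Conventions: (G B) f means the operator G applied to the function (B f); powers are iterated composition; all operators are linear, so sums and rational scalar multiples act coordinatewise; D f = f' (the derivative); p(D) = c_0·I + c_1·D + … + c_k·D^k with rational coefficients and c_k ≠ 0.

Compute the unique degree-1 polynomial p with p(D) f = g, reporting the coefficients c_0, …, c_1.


c_0 = 1, c_1 = 1

D^0 f = -4x^5 + 3x^4 - 6x^3
D^1 f = -20x^4 + 12x^3 - 18x^2
matching coefficients of g against c_0 f + c_1 Df + … from the top degree down determines the c_i
solution: c_0 = 1, c_1 = 1


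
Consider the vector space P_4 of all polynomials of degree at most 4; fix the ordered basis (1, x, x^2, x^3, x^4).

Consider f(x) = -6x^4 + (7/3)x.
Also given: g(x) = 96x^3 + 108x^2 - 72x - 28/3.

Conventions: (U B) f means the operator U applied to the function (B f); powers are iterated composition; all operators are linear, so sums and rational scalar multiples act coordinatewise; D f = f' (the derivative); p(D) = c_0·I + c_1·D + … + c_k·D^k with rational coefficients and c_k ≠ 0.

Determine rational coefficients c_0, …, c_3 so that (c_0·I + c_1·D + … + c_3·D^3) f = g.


D^0 f = -6x^4 + (7/3)x
D^1 f = -24x^3 + 7/3
D^2 f = -72x^2
D^3 f = -144x
matching coefficients of g against c_0 f + c_1 Df + … from the top degree down determines the c_i
solution: c_0 = 0, c_1 = -4, c_2 = -3/2, c_3 = 1/2

p(D) = -4·D − (3/2)·D^2 + (1/2)·D^3, i.e. c_0 = 0, c_1 = -4, c_2 = -3/2, c_3 = 1/2


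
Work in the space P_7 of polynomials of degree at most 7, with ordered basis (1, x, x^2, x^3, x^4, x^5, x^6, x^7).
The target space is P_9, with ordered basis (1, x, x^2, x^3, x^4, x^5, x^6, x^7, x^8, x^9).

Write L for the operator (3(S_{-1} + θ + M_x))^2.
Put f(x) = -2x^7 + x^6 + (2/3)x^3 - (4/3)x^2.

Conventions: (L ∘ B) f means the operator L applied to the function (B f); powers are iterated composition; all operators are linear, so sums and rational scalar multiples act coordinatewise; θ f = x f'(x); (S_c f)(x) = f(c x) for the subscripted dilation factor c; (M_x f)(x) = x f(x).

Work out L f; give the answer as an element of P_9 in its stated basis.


S_{-1} f = 2x^7 + x^6 - (2/3)x^3 - (4/3)x^2
θ f = -14x^7 + 6x^6 + 2x^3 - (8/3)x^2
M_x f = -2x^8 + x^7 + (2/3)x^4 - (4/3)x^3
(S_{-1} + θ + M_x) f = -2x^8 - 11x^7 + 7x^6 + (2/3)x^4 - 4x^2
(3(S_{-1} + θ + M_x)) f = -6x^8 - 33x^7 + 21x^6 + 2x^4 - 12x^2
S_{-1} (3(S_{-1} + θ + M_x)) f = -6x^8 + 33x^7 + 21x^6 + 2x^4 - 12x^2
θ (3(S_{-1} + θ + M_x)) f = -48x^8 - 231x^7 + 126x^6 + 8x^4 - 24x^2
M_x (3(S_{-1} + θ + M_x)) f = -6x^9 - 33x^8 + 21x^7 + 2x^5 - 12x^3
(S_{-1} + θ + M_x) (3(S_{-1} + θ + M_x)) f = -6x^9 - 87x^8 - 177x^7 + 147x^6 + 2x^5 + 10x^4 - 12x^3 - 36x^2
(3(S_{-1} + θ + M_x)) (3(S_{-1} + θ + M_x)) f = -18x^9 - 261x^8 - 531x^7 + 441x^6 + 6x^5 + 30x^4 - 36x^3 - 108x^2

the image equals g(x) = -18x^9 - 261x^8 - 531x^7 + 441x^6 + 6x^5 + 30x^4 - 36x^3 - 108x^2


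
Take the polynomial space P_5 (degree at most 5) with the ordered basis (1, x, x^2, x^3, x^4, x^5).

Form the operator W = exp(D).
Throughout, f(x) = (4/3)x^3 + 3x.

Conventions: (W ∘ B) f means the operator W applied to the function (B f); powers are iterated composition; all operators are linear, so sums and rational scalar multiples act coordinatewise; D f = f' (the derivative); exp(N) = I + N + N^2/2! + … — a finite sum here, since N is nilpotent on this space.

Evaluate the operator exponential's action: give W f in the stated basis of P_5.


the result is g(x) = (4/3)x^3 + 4x^2 + 7x + 13/3

order-1 term: 4x^2 + 3
order-2 term: 4x
order-3 term: 4/3
the series for exp(D) f terminates at order 3
exp(D) f = (4/3)x^3 + 4x^2 + 7x + 13/3


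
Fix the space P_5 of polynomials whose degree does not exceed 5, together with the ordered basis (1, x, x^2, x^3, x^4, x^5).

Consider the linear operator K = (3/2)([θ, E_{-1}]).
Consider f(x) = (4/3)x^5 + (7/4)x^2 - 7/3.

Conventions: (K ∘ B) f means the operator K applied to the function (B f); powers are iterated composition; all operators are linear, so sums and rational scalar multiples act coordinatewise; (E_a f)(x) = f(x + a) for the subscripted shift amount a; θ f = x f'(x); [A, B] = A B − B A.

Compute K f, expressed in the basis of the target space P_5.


E_{-1} f = (4/3)x^5 - (20/3)x^4 + (40/3)x^3 - (139/12)x^2 + (19/6)x - 23/12
θ E_{-1} f = (20/3)x^5 - (80/3)x^4 + 40x^3 - (139/6)x^2 + (19/6)x
θ f = (20/3)x^5 + (7/2)x^2
E_{-1} θ f = (20/3)x^5 - (100/3)x^4 + (200/3)x^3 - (379/6)x^2 + (79/3)x - 19/6
[θ, E_{-1}] f = (20/3)x^4 - (80/3)x^3 + 40x^2 - (139/6)x + 19/6
((3/2)([θ, E_{-1}])) f = 10x^4 - 40x^3 + 60x^2 - (139/4)x + 19/4

the result is g(x) = 10x^4 - 40x^3 + 60x^2 - (139/4)x + 19/4


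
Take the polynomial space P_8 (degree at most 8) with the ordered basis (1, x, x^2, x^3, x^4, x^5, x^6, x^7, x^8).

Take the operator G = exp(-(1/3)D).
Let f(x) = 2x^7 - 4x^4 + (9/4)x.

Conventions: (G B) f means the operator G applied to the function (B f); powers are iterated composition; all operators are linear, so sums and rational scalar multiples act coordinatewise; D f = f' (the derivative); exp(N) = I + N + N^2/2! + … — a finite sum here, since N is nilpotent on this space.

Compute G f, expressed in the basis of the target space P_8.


g(x) = 2x^7 - (14/3)x^6 + (14/3)x^5 - (178/27)x^4 + (502/81)x^3 - (230/81)x^2 + (8345/2916)x - 7001/8748

order-1 term: -(14/3)x^6 + (16/3)x^3 - 3/4
order-2 term: (14/3)x^5 - (8/3)x^2
order-3 term: -(70/27)x^4 + (16/27)x
order-4 term: (70/81)x^3 - 4/81
order-5 term: -(14/81)x^2
order-6 term: (14/729)x
order-7 term: -2/2187
the series for exp(-(1/3)D) f terminates at order 7
exp(-(1/3)D) f = 2x^7 - (14/3)x^6 + (14/3)x^5 - (178/27)x^4 + (502/81)x^3 - (230/81)x^2 + (8345/2916)x - 7001/8748


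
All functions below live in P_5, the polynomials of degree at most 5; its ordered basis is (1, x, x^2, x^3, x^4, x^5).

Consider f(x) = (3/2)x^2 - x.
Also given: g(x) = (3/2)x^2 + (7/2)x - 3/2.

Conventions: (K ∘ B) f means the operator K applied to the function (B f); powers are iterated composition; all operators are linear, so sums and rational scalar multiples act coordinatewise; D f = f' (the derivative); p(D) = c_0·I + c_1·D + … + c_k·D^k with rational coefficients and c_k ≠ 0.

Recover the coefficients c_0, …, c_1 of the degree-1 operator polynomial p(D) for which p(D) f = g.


c_0 = 1, c_1 = 3/2

D^0 f = (3/2)x^2 - x
D^1 f = 3x - 1
matching coefficients of g against c_0 f + c_1 Df + … from the top degree down determines the c_i
solution: c_0 = 1, c_1 = 3/2


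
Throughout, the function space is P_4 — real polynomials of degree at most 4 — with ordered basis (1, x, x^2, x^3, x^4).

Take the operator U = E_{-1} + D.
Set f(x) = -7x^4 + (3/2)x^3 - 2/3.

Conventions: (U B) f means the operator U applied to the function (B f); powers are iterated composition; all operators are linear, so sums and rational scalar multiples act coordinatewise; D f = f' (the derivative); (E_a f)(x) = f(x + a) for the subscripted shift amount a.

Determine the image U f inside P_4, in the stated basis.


the image equals g(x) = -7x^4 + (3/2)x^3 - 42x^2 + (65/2)x - 55/6

E_{-1} f = -7x^4 + (59/2)x^3 - (93/2)x^2 + (65/2)x - 55/6
D f = -28x^3 + (9/2)x^2
(E_{-1} + D) f = -7x^4 + (3/2)x^3 - 42x^2 + (65/2)x - 55/6


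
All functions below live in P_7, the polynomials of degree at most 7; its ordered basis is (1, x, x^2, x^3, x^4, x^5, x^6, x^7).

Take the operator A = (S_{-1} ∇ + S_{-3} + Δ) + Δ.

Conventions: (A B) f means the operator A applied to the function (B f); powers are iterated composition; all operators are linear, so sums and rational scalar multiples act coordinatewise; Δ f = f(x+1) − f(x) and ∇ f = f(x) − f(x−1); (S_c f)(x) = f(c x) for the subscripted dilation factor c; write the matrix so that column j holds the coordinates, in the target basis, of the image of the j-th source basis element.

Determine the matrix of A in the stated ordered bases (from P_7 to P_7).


the matrix is [[1, 3, 1, 3, 1, 3, 1, 3]; [0, -3, 2, 9, 4, 15, 6, 21]; [0, 0, 9, 9, 6, 30, 15, 63]; [0, 0, 0, -27, 4, 30, 20, 105]; [0, 0, 0, 0, 81, 15, 15, 105]; [0, 0, 0, 0, 0, -243, 6, 63]; [0, 0, 0, 0, 0, 0, 729, 21]; [0, 0, 0, 0, 0, 0, 0, -2187]] (rows listed top to bottom)

image of 1: 1
image of x: -3x + 3
image of x^2: 9x^2 + 2x + 1
image of x^3: -27x^3 + 9x^2 + 9x + 3
image of x^4: 81x^4 + 4x^3 + 6x^2 + 4x + 1
image of x^5: -243x^5 + 15x^4 + 30x^3 + 30x^2 + 15x + 3
image of x^6: 729x^6 + 6x^5 + 15x^4 + 20x^3 + 15x^2 + 6x + 1
image of x^7: -2187x^7 + 21x^6 + 63x^5 + 105x^4 + 105x^3 + 63x^2 + 21x + 3
each image's coordinates form column j of the matrix


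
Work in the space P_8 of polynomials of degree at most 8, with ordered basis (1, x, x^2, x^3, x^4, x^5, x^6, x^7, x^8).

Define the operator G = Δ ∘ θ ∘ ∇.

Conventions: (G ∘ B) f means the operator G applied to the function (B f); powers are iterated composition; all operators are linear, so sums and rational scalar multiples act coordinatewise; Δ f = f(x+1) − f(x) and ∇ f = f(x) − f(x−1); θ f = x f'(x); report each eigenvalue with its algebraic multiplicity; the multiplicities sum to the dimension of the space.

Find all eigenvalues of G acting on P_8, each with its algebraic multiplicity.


image of 1: 0
image of x: 0
image of x^2: 2
image of x^3: 12x + 3
image of x^4: 36x^2 + 12x + 4
image of x^5: 80x^3 + 30x^2 + 30x + 5
image of x^6: 150x^4 + 60x^3 + 120x^2 + 30x + 6
image of x^7: 252x^5 + 105x^4 + 350x^3 + 105x^2 + 56x + 7
image of x^8: 392x^6 + 168x^5 + 840x^4 + 280x^3 + 280x^2 + 56x + 8
the matrix is upper triangular; its diagonal is (0, 0, 0, 0, 0, 0, 0, 0, 0)
for a triangular matrix the eigenvalues are the diagonal entries, with algebraic multiplicity their repetition count

λ = 0 (multiplicity 9)


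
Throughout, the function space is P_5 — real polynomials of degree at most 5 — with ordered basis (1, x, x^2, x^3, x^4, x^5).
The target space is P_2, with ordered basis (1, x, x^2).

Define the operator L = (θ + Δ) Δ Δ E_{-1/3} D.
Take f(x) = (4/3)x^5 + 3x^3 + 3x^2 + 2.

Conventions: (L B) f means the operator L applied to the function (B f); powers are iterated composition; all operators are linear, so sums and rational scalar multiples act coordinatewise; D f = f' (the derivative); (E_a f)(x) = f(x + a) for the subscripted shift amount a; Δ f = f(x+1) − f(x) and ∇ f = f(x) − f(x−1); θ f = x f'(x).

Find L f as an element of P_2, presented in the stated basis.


D f = (20/3)x^4 + 9x^2 + 6x
E_{-1/3} D f = (20/3)x^4 - (80/9)x^3 + (121/9)x^2 - (80/81)x - 223/243
Δ (E_{-1/3} D) f = (80/3)x^3 + (40/3)x^2 + (242/9)x + 829/81
Δ Δ (E_{-1/3} D) f = 80x^2 + (320/3)x + 602/9
θ (Δ Δ) (E_{-1/3} D) f = 160x^2 + (320/3)x
Δ (Δ Δ) (E_{-1/3} D) f = 160x + 560/3
(θ + Δ) (Δ Δ) (E_{-1/3} D) f = 160x^2 + (800/3)x + 560/3

the result is g(x) = 160x^2 + (800/3)x + 560/3


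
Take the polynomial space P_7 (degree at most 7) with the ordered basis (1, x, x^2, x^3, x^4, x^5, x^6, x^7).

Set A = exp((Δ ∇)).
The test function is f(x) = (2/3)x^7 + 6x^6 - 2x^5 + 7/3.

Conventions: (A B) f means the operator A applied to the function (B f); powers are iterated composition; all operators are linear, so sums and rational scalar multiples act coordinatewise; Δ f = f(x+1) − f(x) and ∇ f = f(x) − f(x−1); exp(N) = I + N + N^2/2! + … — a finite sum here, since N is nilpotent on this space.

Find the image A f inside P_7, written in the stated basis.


g(x) = (2/3)x^7 + 6x^6 + 26x^5 + 180x^4 + (860/3)x^3 + 1260x^2 + (2128/3)x + 3283/3

order-1 term: 28x^5 + 180x^4 + (20/3)x^3 + 180x^2 - (32/3)x + 12
order-2 term: 280x^3 + 1080x^2 + 160x + 360
order-3 term: 560x + 720
the series for exp((Δ ∇)) f terminates at order 3
exp((Δ ∇)) f = (2/3)x^7 + 6x^6 + 26x^5 + 180x^4 + (860/3)x^3 + 1260x^2 + (2128/3)x + 3283/3


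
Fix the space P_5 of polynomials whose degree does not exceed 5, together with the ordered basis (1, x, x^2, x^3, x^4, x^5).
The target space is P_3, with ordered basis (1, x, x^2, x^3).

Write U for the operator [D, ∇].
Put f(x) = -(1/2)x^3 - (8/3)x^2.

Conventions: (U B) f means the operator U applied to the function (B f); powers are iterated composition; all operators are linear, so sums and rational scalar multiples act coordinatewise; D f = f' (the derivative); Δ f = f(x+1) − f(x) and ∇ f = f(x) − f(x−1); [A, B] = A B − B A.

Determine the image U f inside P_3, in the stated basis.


∇ f = -(3/2)x^2 - (23/6)x + 13/6
D ∇ f = -3x - 23/6
D f = -(3/2)x^2 - (16/3)x
∇ D f = -3x - 23/6
[D, ∇] f = 0

the image equals g(x) = 0


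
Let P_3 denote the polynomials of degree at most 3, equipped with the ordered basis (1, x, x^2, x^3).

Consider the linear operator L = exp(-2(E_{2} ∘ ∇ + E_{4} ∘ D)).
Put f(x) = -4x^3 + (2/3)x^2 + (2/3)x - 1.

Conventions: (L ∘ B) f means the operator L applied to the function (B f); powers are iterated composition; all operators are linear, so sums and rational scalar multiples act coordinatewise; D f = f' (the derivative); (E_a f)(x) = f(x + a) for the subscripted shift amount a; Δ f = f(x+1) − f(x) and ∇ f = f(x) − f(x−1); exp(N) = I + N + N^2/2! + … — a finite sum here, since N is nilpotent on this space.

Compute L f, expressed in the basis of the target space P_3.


the image equals g(x) = -4x^3 + (146/3)x^2 + (202/3)x - 1103/3

order-1 term: 48x^2 + (776/3)x + 1268/3
order-2 term: -192x - 3136/3
order-3 term: 256
the series for exp(-2(E_{2} ∘ ∇ + E_{4} ∘ D)) f terminates at order 3
exp(-2(E_{2} ∘ ∇ + E_{4} ∘ D)) f = -4x^3 + (146/3)x^2 + (202/3)x - 1103/3


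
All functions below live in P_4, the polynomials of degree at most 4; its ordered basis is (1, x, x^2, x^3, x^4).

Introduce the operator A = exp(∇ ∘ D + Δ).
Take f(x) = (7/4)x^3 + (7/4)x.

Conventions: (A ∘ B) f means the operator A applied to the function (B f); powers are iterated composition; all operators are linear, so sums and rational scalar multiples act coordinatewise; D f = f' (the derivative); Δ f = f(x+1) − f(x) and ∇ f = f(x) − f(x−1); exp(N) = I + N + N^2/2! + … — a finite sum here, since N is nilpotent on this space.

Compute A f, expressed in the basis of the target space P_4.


order-1 term: (21/4)x^2 + (63/4)x - 7/4
order-2 term: (21/4)x + 63/4
order-3 term: 7/4
the series for exp(∇ ∘ D + Δ) f terminates at order 3
exp(∇ ∘ D + Δ) f = (7/4)x^3 + (21/4)x^2 + (91/4)x + 63/4

the image equals g(x) = (7/4)x^3 + (21/4)x^2 + (91/4)x + 63/4


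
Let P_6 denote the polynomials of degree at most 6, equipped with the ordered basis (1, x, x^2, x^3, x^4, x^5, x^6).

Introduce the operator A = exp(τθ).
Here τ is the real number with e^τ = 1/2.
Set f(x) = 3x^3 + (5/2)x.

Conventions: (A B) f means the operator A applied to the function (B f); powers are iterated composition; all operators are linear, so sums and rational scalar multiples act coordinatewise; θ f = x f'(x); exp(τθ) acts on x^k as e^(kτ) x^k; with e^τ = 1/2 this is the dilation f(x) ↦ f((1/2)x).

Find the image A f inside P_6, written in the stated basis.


exp(τθ) x^k = e^(kτ) x^k; with e^τ = 1/2 this sends x^k to (1/2)^k x^k
x ↦ 1/2 x
x^3 ↦ 1/8 x^3
applying this coordinatewise to f: exp(τθ) f = (3/8)x^3 + (5/4)x

the image equals g(x) = (3/8)x^3 + (5/4)x


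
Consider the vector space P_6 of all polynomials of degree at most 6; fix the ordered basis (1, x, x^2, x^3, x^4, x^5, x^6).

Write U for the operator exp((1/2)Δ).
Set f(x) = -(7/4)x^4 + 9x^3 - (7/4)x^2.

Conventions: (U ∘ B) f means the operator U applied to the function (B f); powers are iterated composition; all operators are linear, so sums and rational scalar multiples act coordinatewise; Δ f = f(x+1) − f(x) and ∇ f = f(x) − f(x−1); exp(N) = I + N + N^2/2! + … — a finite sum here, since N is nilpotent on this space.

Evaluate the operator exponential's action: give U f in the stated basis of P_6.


order-1 term: -(7/2)x^3 + (33/4)x^2 + (33/4)x + 11/4
order-2 term: -(21/8)x^2 + (3/2)x + 13/4
order-3 term: -(7/8)x - 3/16
order-4 term: -7/64
the series for exp((1/2)Δ) f terminates at order 4
exp((1/2)Δ) f = -(7/4)x^4 + (11/2)x^3 + (31/8)x^2 + (71/8)x + 365/64

the result is g(x) = -(7/4)x^4 + (11/2)x^3 + (31/8)x^2 + (71/8)x + 365/64


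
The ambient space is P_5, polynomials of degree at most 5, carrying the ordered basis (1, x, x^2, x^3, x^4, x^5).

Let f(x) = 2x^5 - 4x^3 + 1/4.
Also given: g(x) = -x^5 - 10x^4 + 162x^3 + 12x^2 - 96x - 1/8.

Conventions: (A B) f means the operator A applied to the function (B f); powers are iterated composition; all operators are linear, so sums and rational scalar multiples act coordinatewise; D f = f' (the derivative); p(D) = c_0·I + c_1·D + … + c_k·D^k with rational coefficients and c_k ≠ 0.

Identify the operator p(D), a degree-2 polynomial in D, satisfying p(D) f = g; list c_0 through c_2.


D^0 f = 2x^5 - 4x^3 + 1/4
D^1 f = 10x^4 - 12x^2
D^2 f = 40x^3 - 24x
matching coefficients of g against c_0 f + c_1 Df + … from the top degree down determines the c_i
solution: c_0 = -1/2, c_1 = -1, c_2 = 4

c_0 = -1/2, c_1 = -1, c_2 = 4


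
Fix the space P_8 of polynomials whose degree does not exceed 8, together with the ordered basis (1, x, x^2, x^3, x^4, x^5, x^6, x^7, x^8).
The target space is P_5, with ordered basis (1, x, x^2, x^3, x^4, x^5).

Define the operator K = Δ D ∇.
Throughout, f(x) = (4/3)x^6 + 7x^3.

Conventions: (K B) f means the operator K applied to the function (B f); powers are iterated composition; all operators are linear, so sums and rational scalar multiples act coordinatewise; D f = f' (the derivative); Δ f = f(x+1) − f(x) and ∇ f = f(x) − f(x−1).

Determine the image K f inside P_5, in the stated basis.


the image equals g(x) = 160x^3 + 80x + 42

∇ f = 8x^5 - 20x^4 + (80/3)x^3 + x^2 - 13x + 17/3
D ∇ f = 40x^4 - 80x^3 + 80x^2 + 2x - 13
Δ D ∇ f = 160x^3 + 80x + 42


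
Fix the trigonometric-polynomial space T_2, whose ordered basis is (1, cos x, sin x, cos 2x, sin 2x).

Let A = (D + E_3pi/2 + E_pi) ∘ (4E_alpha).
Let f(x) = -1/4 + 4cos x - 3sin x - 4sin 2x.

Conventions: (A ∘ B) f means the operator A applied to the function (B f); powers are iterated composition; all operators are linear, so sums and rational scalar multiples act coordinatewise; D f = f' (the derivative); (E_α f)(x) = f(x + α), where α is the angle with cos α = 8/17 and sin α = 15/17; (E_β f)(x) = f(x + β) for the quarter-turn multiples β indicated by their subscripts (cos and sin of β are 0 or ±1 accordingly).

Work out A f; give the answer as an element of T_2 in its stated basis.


the image equals g(x) = -2 + (52/17)cos x + (336/17)sin x + (5152/289)cos 2x + (7680/289)sin 2x

E_alpha f = -1/4 - (13/17)cos x - (84/17)sin x - (960/289)cos 2x + (644/289)sin 2x
(4E_alpha) f = -1 - (52/17)cos x - (336/17)sin x - (3840/289)cos 2x + (2576/289)sin 2x
D (4E_alpha) f = -(336/17)cos x + (52/17)sin x + (5152/289)cos 2x + (7680/289)sin 2x
E_3pi/2 (4E_alpha) f = -1 + (336/17)cos x - (52/17)sin x + (3840/289)cos 2x - (2576/289)sin 2x
E_pi (4E_alpha) f = -1 + (52/17)cos x + (336/17)sin x - (3840/289)cos 2x + (2576/289)sin 2x
(D + E_3pi/2 + E_pi) (4E_alpha) f = -2 + (52/17)cos x + (336/17)sin x + (5152/289)cos 2x + (7680/289)sin 2x


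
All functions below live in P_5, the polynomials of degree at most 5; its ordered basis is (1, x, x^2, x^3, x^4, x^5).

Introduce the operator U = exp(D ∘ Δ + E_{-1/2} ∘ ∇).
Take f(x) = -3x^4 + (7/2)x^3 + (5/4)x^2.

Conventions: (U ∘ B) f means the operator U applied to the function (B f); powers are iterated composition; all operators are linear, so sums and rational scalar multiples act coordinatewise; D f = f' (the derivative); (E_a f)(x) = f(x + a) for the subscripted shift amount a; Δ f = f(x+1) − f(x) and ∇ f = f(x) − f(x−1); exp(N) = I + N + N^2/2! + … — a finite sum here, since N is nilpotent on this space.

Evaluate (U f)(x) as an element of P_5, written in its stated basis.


the result is g(x) = -3x^4 - (17/2)x^3 - (25/4)x^2 - 74x - 387/8

order-1 term: -12x^3 + (21/2)x^2 - (145/2)x + 199/8
order-2 term: -18x^2 + (21/2)x - 295/4
order-3 term: -12x + 7/2
order-4 term: -3
the series for exp(D ∘ Δ + E_{-1/2} ∘ ∇) f terminates at order 4
exp(D ∘ Δ + E_{-1/2} ∘ ∇) f = -3x^4 - (17/2)x^3 - (25/4)x^2 - 74x - 387/8


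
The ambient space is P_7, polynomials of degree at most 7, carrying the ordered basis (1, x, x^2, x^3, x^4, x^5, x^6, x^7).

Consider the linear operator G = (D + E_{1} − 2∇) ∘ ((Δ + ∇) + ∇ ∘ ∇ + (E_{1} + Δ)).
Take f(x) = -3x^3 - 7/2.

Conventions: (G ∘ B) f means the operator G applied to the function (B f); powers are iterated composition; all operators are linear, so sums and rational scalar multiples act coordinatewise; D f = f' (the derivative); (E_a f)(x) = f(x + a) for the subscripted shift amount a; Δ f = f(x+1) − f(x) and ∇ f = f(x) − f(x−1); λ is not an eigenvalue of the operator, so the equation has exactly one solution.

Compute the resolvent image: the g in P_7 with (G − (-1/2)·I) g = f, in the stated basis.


g(x) = -2x^3 + 16x^2 - (172/3)x + 1079/9

write g with unknown coordinates in the stated basis and equate coefficients in (G − (-1/2)·I) g = f
solving from the highest basis element down gives g = -2x^3 + 16x^2 - (172/3)x + 1079/9
check: G g = -2x^3 - 8x^2 + (86/3)x - 571/9
so G g − (-1/2)·g = -3x^3 - 7/2 = f ✓


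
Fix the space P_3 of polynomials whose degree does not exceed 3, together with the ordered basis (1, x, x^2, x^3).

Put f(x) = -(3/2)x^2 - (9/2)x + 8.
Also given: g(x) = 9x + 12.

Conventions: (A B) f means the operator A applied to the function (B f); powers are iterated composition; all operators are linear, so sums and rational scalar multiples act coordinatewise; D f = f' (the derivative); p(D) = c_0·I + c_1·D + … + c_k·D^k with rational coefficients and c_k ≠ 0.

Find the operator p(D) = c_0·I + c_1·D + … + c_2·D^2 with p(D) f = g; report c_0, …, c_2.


p(D) = -3·D + (1/2)·D^2, i.e. c_0 = 0, c_1 = -3, c_2 = 1/2

D^0 f = -(3/2)x^2 - (9/2)x + 8
D^1 f = -3x - 9/2
D^2 f = -3
matching coefficients of g against c_0 f + c_1 Df + … from the top degree down determines the c_i
solution: c_0 = 0, c_1 = -3, c_2 = 1/2


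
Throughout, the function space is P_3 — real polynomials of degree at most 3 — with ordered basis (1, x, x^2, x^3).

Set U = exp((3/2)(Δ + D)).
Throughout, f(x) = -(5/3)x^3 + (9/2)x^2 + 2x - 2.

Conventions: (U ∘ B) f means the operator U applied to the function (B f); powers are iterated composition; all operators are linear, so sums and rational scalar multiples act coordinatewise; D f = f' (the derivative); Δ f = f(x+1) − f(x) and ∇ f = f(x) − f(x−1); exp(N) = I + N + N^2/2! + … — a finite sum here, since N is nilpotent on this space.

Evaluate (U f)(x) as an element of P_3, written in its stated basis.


the result is g(x) = -(5/3)x^3 - (21/2)x^2 - (47/2)x - 75/4

order-1 term: -15x^2 + (39/2)x + 41/4
order-2 term: -45x + 18
order-3 term: -45
the series for exp((3/2)(Δ + D)) f terminates at order 3
exp((3/2)(Δ + D)) f = -(5/3)x^3 - (21/2)x^2 - (47/2)x - 75/4


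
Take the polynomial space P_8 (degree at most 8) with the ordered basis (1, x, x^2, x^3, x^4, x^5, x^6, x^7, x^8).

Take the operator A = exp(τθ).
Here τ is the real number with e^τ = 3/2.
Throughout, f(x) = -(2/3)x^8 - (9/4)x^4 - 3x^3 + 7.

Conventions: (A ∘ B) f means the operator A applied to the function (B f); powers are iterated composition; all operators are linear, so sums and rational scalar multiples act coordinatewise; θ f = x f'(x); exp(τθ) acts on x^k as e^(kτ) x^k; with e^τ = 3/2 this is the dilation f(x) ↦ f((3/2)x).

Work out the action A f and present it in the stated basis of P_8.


exp(τθ) x^k = e^(kτ) x^k; with e^τ = 3/2 this sends x^k to (3/2)^k x^k
x^3 ↦ 27/8 x^3
x^4 ↦ 81/16 x^4
x^8 ↦ 6561/256 x^8
applying this coordinatewise to f: exp(τθ) f = -(2187/128)x^8 - (729/64)x^4 - (81/8)x^3 + 7

the result is g(x) = -(2187/128)x^8 - (729/64)x^4 - (81/8)x^3 + 7


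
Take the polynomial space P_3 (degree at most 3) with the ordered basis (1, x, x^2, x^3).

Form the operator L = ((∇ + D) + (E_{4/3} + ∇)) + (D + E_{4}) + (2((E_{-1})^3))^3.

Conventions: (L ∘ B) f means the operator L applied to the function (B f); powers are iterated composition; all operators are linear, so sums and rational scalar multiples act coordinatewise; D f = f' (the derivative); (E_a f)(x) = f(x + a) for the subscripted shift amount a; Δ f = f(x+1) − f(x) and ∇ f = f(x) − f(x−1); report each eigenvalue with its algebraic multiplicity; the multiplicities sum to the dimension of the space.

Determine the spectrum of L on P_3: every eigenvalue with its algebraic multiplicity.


image of 1: 10
image of x: 10x - 188/3
image of x^2: 10x^2 - (376/3)x + 5974/9
image of x^3: 10x^3 - 188x^2 + (5974/3)x - 155618/27
the matrix is upper triangular; its diagonal is (10, 10, 10, 10)
for a triangular matrix the eigenvalues are the diagonal entries, with algebraic multiplicity their repetition count

λ = 10 (multiplicity 4)
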